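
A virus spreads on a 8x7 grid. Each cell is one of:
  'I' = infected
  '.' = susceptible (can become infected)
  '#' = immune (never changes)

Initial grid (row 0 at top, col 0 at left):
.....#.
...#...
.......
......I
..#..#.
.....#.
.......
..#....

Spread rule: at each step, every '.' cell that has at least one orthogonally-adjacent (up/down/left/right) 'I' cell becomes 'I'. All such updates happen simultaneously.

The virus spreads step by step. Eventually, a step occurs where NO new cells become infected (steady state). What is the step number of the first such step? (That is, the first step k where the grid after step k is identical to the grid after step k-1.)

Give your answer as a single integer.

Answer: 11

Derivation:
Step 0 (initial): 1 infected
Step 1: +3 new -> 4 infected
Step 2: +4 new -> 8 infected
Step 3: +6 new -> 14 infected
Step 4: +7 new -> 21 infected
Step 5: +6 new -> 27 infected
Step 6: +8 new -> 35 infected
Step 7: +7 new -> 42 infected
Step 8: +4 new -> 46 infected
Step 9: +3 new -> 49 infected
Step 10: +1 new -> 50 infected
Step 11: +0 new -> 50 infected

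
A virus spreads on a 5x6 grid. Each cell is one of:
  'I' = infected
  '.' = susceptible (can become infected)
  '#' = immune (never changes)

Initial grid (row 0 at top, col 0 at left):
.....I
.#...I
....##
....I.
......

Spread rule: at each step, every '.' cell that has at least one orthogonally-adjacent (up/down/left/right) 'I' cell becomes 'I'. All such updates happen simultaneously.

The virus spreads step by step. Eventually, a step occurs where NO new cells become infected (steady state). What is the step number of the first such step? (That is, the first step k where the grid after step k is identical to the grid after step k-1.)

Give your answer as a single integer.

Answer: 7

Derivation:
Step 0 (initial): 3 infected
Step 1: +5 new -> 8 infected
Step 2: +6 new -> 14 infected
Step 3: +5 new -> 19 infected
Step 4: +4 new -> 23 infected
Step 5: +3 new -> 26 infected
Step 6: +1 new -> 27 infected
Step 7: +0 new -> 27 infected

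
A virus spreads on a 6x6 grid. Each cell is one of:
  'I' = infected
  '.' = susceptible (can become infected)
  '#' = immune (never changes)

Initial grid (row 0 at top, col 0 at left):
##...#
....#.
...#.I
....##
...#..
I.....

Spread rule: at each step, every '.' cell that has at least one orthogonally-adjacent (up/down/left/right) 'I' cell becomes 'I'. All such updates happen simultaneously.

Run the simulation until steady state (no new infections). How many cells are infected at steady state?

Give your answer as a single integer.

Step 0 (initial): 2 infected
Step 1: +4 new -> 6 infected
Step 2: +3 new -> 9 infected
Step 3: +4 new -> 13 infected
Step 4: +4 new -> 17 infected
Step 5: +5 new -> 22 infected
Step 6: +2 new -> 24 infected
Step 7: +2 new -> 26 infected
Step 8: +1 new -> 27 infected
Step 9: +1 new -> 28 infected
Step 10: +0 new -> 28 infected

Answer: 28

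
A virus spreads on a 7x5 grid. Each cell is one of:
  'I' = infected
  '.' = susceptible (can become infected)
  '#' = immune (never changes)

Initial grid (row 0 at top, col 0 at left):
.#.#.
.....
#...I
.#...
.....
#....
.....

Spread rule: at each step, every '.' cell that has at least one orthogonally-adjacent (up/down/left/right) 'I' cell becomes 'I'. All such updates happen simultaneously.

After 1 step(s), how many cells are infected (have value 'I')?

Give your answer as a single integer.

Answer: 4

Derivation:
Step 0 (initial): 1 infected
Step 1: +3 new -> 4 infected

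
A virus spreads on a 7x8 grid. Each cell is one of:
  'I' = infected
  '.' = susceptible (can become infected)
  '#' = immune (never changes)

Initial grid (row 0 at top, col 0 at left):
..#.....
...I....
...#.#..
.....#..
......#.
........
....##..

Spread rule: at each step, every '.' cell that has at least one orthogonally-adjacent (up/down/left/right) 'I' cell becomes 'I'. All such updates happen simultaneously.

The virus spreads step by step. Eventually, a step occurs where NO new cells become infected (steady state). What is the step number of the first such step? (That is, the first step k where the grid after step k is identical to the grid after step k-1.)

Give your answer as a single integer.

Answer: 10

Derivation:
Step 0 (initial): 1 infected
Step 1: +3 new -> 4 infected
Step 2: +5 new -> 9 infected
Step 3: +7 new -> 16 infected
Step 4: +9 new -> 25 infected
Step 5: +9 new -> 34 infected
Step 6: +6 new -> 40 infected
Step 7: +5 new -> 45 infected
Step 8: +3 new -> 48 infected
Step 9: +1 new -> 49 infected
Step 10: +0 new -> 49 infected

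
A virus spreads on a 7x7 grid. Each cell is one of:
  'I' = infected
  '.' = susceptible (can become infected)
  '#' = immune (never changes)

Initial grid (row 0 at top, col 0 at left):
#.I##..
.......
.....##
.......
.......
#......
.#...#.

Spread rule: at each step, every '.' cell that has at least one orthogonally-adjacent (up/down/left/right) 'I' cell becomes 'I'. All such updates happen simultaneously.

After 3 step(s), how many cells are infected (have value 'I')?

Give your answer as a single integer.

Answer: 11

Derivation:
Step 0 (initial): 1 infected
Step 1: +2 new -> 3 infected
Step 2: +3 new -> 6 infected
Step 3: +5 new -> 11 infected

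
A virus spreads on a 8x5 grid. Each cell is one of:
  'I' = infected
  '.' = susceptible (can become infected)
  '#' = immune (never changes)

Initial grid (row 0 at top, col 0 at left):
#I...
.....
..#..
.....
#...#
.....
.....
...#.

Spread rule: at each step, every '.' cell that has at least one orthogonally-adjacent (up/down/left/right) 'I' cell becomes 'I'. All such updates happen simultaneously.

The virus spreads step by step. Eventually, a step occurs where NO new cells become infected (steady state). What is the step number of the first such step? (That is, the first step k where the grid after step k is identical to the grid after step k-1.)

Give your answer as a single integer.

Answer: 11

Derivation:
Step 0 (initial): 1 infected
Step 1: +2 new -> 3 infected
Step 2: +4 new -> 7 infected
Step 3: +4 new -> 11 infected
Step 4: +5 new -> 16 infected
Step 5: +4 new -> 20 infected
Step 6: +5 new -> 25 infected
Step 7: +4 new -> 29 infected
Step 8: +4 new -> 33 infected
Step 9: +1 new -> 34 infected
Step 10: +1 new -> 35 infected
Step 11: +0 new -> 35 infected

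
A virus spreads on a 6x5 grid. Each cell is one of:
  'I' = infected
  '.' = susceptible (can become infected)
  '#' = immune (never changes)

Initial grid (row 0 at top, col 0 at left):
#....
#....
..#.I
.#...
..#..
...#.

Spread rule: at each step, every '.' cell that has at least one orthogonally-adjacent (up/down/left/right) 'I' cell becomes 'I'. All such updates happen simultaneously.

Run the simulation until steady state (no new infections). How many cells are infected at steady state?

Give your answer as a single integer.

Step 0 (initial): 1 infected
Step 1: +3 new -> 4 infected
Step 2: +4 new -> 8 infected
Step 3: +5 new -> 13 infected
Step 4: +2 new -> 15 infected
Step 5: +2 new -> 17 infected
Step 6: +1 new -> 18 infected
Step 7: +1 new -> 19 infected
Step 8: +1 new -> 20 infected
Step 9: +2 new -> 22 infected
Step 10: +1 new -> 23 infected
Step 11: +1 new -> 24 infected
Step 12: +0 new -> 24 infected

Answer: 24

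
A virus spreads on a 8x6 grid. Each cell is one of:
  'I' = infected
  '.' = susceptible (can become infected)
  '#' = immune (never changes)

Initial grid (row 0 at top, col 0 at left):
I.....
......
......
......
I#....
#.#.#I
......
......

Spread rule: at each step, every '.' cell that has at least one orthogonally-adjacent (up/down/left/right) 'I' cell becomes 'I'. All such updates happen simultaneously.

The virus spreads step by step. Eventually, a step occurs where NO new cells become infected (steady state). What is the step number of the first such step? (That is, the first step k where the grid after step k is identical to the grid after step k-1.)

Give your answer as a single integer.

Step 0 (initial): 3 infected
Step 1: +5 new -> 8 infected
Step 2: +8 new -> 16 infected
Step 3: +9 new -> 25 infected
Step 4: +10 new -> 35 infected
Step 5: +5 new -> 40 infected
Step 6: +3 new -> 43 infected
Step 7: +1 new -> 44 infected
Step 8: +0 new -> 44 infected

Answer: 8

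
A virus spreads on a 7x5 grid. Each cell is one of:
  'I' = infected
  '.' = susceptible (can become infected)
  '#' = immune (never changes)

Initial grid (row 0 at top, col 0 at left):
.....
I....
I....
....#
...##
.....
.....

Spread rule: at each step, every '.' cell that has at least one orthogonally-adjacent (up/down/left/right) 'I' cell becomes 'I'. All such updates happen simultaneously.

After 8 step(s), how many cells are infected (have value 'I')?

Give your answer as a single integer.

Step 0 (initial): 2 infected
Step 1: +4 new -> 6 infected
Step 2: +5 new -> 11 infected
Step 3: +6 new -> 17 infected
Step 4: +7 new -> 24 infected
Step 5: +3 new -> 27 infected
Step 6: +2 new -> 29 infected
Step 7: +2 new -> 31 infected
Step 8: +1 new -> 32 infected

Answer: 32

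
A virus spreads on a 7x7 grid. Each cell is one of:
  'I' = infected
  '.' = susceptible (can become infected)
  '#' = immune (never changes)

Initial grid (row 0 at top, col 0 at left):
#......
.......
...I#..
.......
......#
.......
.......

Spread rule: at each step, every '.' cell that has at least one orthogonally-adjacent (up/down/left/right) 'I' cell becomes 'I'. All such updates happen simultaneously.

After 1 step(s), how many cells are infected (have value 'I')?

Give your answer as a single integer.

Answer: 4

Derivation:
Step 0 (initial): 1 infected
Step 1: +3 new -> 4 infected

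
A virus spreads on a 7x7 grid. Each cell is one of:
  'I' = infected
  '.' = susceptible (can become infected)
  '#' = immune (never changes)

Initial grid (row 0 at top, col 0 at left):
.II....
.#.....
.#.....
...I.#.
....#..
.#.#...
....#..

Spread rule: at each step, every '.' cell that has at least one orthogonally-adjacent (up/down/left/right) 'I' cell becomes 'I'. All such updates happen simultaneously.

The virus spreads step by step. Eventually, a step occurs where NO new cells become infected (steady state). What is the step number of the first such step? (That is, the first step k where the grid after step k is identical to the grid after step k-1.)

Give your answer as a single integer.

Answer: 10

Derivation:
Step 0 (initial): 3 infected
Step 1: +7 new -> 10 infected
Step 2: +7 new -> 17 infected
Step 3: +7 new -> 24 infected
Step 4: +5 new -> 29 infected
Step 5: +5 new -> 34 infected
Step 6: +2 new -> 36 infected
Step 7: +2 new -> 38 infected
Step 8: +2 new -> 40 infected
Step 9: +2 new -> 42 infected
Step 10: +0 new -> 42 infected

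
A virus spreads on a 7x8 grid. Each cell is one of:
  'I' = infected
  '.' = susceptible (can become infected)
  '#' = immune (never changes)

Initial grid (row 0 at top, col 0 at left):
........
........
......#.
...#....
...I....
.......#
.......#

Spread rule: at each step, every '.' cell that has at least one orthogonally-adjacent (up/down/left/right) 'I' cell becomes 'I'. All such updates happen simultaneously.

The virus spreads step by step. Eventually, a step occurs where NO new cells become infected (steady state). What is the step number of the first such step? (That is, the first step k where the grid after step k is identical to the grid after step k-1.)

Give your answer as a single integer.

Step 0 (initial): 1 infected
Step 1: +3 new -> 4 infected
Step 2: +7 new -> 11 infected
Step 3: +10 new -> 21 infected
Step 4: +12 new -> 33 infected
Step 5: +9 new -> 42 infected
Step 6: +6 new -> 48 infected
Step 7: +3 new -> 51 infected
Step 8: +1 new -> 52 infected
Step 9: +0 new -> 52 infected

Answer: 9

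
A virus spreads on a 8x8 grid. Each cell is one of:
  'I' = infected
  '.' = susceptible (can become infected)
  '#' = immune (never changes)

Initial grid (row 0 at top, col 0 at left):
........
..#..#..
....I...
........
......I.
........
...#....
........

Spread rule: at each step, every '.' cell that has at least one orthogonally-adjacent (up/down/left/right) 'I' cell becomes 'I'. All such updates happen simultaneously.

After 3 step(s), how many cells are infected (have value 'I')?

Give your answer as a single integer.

Step 0 (initial): 2 infected
Step 1: +8 new -> 10 infected
Step 2: +11 new -> 21 infected
Step 3: +11 new -> 32 infected

Answer: 32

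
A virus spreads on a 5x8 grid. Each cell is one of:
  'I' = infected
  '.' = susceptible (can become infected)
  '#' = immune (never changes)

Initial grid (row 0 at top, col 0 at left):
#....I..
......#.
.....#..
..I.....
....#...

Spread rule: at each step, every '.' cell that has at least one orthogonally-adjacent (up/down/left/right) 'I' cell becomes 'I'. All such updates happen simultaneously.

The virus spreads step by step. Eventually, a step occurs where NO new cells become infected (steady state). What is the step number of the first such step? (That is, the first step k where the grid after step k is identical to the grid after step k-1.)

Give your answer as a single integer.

Step 0 (initial): 2 infected
Step 1: +7 new -> 9 infected
Step 2: +10 new -> 19 infected
Step 3: +8 new -> 27 infected
Step 4: +5 new -> 32 infected
Step 5: +3 new -> 35 infected
Step 6: +1 new -> 36 infected
Step 7: +0 new -> 36 infected

Answer: 7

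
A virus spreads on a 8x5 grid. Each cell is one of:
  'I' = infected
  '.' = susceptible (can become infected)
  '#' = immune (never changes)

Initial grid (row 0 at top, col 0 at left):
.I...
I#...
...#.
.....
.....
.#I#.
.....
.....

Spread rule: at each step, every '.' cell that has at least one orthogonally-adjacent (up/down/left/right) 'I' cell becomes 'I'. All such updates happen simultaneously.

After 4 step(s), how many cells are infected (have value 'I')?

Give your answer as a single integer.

Answer: 35

Derivation:
Step 0 (initial): 3 infected
Step 1: +5 new -> 8 infected
Step 2: +10 new -> 18 infected
Step 3: +11 new -> 29 infected
Step 4: +6 new -> 35 infected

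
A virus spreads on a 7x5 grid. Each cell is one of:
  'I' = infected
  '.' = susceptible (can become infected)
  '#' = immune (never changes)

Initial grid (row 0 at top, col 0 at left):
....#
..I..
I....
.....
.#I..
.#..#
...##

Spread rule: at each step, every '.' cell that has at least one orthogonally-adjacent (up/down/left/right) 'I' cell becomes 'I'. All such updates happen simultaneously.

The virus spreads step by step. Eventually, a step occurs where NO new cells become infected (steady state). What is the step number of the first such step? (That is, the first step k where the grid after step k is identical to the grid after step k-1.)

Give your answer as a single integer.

Step 0 (initial): 3 infected
Step 1: +10 new -> 13 infected
Step 2: +11 new -> 24 infected
Step 3: +4 new -> 28 infected
Step 4: +1 new -> 29 infected
Step 5: +0 new -> 29 infected

Answer: 5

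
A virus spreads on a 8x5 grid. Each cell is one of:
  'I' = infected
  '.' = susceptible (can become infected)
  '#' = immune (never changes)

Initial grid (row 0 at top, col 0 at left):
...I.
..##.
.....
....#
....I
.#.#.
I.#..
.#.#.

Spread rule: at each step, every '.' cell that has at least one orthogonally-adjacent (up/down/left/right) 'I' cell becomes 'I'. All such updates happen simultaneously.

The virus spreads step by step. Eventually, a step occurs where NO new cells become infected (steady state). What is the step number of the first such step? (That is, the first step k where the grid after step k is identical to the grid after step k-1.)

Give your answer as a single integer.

Answer: 5

Derivation:
Step 0 (initial): 3 infected
Step 1: +7 new -> 10 infected
Step 2: +6 new -> 16 infected
Step 3: +10 new -> 26 infected
Step 4: +5 new -> 31 infected
Step 5: +0 new -> 31 infected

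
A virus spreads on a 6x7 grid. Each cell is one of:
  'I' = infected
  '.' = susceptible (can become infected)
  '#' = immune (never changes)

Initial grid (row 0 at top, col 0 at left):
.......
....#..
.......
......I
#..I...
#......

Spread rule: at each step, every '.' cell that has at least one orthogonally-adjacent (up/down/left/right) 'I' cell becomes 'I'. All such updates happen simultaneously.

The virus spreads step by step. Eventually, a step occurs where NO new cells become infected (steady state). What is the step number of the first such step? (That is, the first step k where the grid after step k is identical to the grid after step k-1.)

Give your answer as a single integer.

Step 0 (initial): 2 infected
Step 1: +7 new -> 9 infected
Step 2: +10 new -> 19 infected
Step 3: +8 new -> 27 infected
Step 4: +5 new -> 32 infected
Step 5: +4 new -> 36 infected
Step 6: +2 new -> 38 infected
Step 7: +1 new -> 39 infected
Step 8: +0 new -> 39 infected

Answer: 8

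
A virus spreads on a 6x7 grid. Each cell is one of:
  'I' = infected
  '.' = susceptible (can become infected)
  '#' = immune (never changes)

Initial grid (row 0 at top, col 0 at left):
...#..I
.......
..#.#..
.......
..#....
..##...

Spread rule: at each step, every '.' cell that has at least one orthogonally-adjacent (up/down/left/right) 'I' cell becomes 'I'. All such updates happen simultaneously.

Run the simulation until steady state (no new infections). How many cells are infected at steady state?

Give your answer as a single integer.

Step 0 (initial): 1 infected
Step 1: +2 new -> 3 infected
Step 2: +3 new -> 6 infected
Step 3: +3 new -> 9 infected
Step 4: +3 new -> 12 infected
Step 5: +5 new -> 17 infected
Step 6: +5 new -> 22 infected
Step 7: +6 new -> 28 infected
Step 8: +3 new -> 31 infected
Step 9: +2 new -> 33 infected
Step 10: +2 new -> 35 infected
Step 11: +1 new -> 36 infected
Step 12: +0 new -> 36 infected

Answer: 36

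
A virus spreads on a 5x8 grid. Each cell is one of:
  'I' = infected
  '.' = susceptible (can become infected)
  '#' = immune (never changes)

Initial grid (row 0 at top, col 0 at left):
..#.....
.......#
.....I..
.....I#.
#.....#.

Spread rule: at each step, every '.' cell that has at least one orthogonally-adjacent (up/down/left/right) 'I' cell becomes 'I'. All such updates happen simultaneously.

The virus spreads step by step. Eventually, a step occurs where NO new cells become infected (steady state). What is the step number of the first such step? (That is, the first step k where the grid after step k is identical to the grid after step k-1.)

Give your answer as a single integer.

Answer: 8

Derivation:
Step 0 (initial): 2 infected
Step 1: +5 new -> 7 infected
Step 2: +7 new -> 14 infected
Step 3: +7 new -> 21 infected
Step 4: +7 new -> 28 infected
Step 5: +4 new -> 32 infected
Step 6: +2 new -> 34 infected
Step 7: +1 new -> 35 infected
Step 8: +0 new -> 35 infected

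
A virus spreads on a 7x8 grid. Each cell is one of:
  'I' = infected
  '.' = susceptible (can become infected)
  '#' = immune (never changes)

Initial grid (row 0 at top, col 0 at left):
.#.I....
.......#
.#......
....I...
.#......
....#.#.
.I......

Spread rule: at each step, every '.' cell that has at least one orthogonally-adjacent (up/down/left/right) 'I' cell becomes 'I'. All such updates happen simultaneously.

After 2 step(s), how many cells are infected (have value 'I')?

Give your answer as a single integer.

Step 0 (initial): 3 infected
Step 1: +10 new -> 13 infected
Step 2: +12 new -> 25 infected

Answer: 25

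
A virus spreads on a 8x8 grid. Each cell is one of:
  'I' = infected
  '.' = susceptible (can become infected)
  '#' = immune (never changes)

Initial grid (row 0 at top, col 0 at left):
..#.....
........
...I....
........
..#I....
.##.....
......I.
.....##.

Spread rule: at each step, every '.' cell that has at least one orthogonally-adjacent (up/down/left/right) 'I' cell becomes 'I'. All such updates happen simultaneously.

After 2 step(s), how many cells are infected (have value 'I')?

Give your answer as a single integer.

Answer: 27

Derivation:
Step 0 (initial): 3 infected
Step 1: +9 new -> 12 infected
Step 2: +15 new -> 27 infected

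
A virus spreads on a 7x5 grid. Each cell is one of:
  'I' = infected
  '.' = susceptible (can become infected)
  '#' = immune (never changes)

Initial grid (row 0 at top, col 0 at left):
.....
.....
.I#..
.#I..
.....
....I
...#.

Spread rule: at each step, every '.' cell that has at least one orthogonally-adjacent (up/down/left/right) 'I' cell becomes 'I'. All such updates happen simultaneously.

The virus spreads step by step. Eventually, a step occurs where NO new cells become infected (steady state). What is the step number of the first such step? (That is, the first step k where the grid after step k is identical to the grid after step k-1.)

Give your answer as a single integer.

Answer: 6

Derivation:
Step 0 (initial): 3 infected
Step 1: +7 new -> 10 infected
Step 2: +9 new -> 19 infected
Step 3: +7 new -> 26 infected
Step 4: +4 new -> 30 infected
Step 5: +2 new -> 32 infected
Step 6: +0 new -> 32 infected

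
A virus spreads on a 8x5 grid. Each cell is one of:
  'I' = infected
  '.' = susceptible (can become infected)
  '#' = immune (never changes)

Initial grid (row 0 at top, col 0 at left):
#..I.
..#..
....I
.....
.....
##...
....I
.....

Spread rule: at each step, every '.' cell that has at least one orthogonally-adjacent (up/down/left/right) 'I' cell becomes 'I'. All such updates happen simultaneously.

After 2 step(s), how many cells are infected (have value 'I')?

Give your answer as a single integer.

Step 0 (initial): 3 infected
Step 1: +9 new -> 12 infected
Step 2: +7 new -> 19 infected

Answer: 19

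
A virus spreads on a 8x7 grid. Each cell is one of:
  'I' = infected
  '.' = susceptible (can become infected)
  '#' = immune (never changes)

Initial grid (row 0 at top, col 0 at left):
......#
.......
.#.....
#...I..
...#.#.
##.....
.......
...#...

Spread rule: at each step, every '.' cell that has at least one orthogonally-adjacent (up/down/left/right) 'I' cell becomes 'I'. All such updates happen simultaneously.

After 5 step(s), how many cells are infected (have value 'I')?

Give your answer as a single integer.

Step 0 (initial): 1 infected
Step 1: +4 new -> 5 infected
Step 2: +6 new -> 11 infected
Step 3: +11 new -> 22 infected
Step 4: +10 new -> 32 infected
Step 5: +6 new -> 38 infected

Answer: 38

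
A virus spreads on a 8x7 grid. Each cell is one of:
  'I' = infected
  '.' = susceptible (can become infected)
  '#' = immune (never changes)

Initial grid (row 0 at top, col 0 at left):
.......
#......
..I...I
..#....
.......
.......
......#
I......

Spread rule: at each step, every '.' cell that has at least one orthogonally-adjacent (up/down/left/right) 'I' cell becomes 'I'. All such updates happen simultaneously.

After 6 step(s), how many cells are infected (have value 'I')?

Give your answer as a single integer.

Step 0 (initial): 3 infected
Step 1: +8 new -> 11 infected
Step 2: +14 new -> 25 infected
Step 3: +14 new -> 39 infected
Step 4: +9 new -> 48 infected
Step 5: +4 new -> 52 infected
Step 6: +1 new -> 53 infected

Answer: 53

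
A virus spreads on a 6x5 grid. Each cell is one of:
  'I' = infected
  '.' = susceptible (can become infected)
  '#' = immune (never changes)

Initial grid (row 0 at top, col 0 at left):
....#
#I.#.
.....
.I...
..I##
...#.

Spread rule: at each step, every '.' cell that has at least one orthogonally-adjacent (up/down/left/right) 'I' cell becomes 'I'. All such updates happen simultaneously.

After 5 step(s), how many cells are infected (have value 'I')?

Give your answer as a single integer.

Step 0 (initial): 3 infected
Step 1: +7 new -> 10 infected
Step 2: +7 new -> 17 infected
Step 3: +4 new -> 21 infected
Step 4: +1 new -> 22 infected
Step 5: +1 new -> 23 infected

Answer: 23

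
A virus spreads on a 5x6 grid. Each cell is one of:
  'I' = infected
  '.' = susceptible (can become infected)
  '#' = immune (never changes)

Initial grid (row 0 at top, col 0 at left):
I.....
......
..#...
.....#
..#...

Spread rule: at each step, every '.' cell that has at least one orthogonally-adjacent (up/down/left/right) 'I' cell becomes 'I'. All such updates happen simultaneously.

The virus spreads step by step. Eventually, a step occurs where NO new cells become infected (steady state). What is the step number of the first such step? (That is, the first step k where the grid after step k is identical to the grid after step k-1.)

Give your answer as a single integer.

Step 0 (initial): 1 infected
Step 1: +2 new -> 3 infected
Step 2: +3 new -> 6 infected
Step 3: +4 new -> 10 infected
Step 4: +4 new -> 14 infected
Step 5: +5 new -> 19 infected
Step 6: +3 new -> 22 infected
Step 7: +3 new -> 25 infected
Step 8: +1 new -> 26 infected
Step 9: +1 new -> 27 infected
Step 10: +0 new -> 27 infected

Answer: 10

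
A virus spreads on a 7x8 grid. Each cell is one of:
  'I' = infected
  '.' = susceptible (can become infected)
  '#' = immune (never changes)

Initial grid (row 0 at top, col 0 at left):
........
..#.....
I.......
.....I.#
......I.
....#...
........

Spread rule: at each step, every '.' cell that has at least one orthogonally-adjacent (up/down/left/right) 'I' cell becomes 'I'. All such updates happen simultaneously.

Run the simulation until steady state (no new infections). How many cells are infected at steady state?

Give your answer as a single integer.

Step 0 (initial): 3 infected
Step 1: +9 new -> 12 infected
Step 2: +13 new -> 25 infected
Step 3: +12 new -> 37 infected
Step 4: +10 new -> 47 infected
Step 5: +5 new -> 52 infected
Step 6: +1 new -> 53 infected
Step 7: +0 new -> 53 infected

Answer: 53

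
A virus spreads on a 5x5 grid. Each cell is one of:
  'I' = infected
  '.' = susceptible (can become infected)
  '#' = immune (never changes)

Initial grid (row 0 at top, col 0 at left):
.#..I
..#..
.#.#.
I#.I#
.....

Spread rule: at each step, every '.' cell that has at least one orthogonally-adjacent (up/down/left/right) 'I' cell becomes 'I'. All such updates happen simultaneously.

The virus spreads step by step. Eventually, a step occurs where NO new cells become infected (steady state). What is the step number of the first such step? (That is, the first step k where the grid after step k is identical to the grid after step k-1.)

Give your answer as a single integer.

Answer: 4

Derivation:
Step 0 (initial): 3 infected
Step 1: +6 new -> 9 infected
Step 2: +8 new -> 17 infected
Step 3: +2 new -> 19 infected
Step 4: +0 new -> 19 infected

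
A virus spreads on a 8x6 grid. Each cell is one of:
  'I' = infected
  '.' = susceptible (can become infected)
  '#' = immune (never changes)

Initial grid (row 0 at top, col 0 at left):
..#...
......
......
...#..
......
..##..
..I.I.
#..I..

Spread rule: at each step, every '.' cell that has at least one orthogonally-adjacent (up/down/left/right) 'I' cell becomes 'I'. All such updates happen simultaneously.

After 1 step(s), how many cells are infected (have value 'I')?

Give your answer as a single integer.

Answer: 9

Derivation:
Step 0 (initial): 3 infected
Step 1: +6 new -> 9 infected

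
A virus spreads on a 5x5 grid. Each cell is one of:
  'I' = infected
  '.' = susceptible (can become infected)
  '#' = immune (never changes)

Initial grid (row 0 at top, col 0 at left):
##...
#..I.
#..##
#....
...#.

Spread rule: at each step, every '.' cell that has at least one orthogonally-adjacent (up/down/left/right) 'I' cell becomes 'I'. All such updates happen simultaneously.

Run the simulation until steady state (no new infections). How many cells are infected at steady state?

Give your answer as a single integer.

Step 0 (initial): 1 infected
Step 1: +3 new -> 4 infected
Step 2: +4 new -> 8 infected
Step 3: +2 new -> 10 infected
Step 4: +3 new -> 13 infected
Step 5: +2 new -> 15 infected
Step 6: +2 new -> 17 infected
Step 7: +0 new -> 17 infected

Answer: 17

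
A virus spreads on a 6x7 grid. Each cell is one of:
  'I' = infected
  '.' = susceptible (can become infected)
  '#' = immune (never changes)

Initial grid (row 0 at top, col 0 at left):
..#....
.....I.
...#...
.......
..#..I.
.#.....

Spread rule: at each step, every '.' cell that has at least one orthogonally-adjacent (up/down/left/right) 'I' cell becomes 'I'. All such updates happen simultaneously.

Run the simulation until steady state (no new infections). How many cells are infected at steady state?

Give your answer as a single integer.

Step 0 (initial): 2 infected
Step 1: +8 new -> 10 infected
Step 2: +10 new -> 20 infected
Step 3: +4 new -> 24 infected
Step 4: +4 new -> 28 infected
Step 5: +4 new -> 32 infected
Step 6: +4 new -> 36 infected
Step 7: +1 new -> 37 infected
Step 8: +1 new -> 38 infected
Step 9: +0 new -> 38 infected

Answer: 38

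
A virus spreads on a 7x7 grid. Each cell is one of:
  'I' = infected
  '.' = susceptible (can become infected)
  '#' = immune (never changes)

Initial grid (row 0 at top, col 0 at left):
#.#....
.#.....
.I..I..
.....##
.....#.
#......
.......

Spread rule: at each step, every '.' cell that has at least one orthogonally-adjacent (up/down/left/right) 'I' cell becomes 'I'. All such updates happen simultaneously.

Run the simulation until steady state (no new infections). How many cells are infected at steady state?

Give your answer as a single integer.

Answer: 41

Derivation:
Step 0 (initial): 2 infected
Step 1: +7 new -> 9 infected
Step 2: +11 new -> 20 infected
Step 3: +8 new -> 28 infected
Step 4: +6 new -> 34 infected
Step 5: +5 new -> 39 infected
Step 6: +2 new -> 41 infected
Step 7: +0 new -> 41 infected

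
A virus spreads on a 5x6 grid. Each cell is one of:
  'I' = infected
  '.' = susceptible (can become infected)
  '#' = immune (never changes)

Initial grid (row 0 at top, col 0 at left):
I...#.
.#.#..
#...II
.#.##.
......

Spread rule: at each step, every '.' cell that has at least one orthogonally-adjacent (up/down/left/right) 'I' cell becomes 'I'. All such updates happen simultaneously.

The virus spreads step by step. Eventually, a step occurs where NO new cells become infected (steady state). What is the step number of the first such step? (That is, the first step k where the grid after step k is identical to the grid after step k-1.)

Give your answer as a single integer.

Answer: 8

Derivation:
Step 0 (initial): 3 infected
Step 1: +6 new -> 9 infected
Step 2: +4 new -> 13 infected
Step 3: +5 new -> 18 infected
Step 4: +2 new -> 20 infected
Step 5: +1 new -> 21 infected
Step 6: +1 new -> 22 infected
Step 7: +1 new -> 23 infected
Step 8: +0 new -> 23 infected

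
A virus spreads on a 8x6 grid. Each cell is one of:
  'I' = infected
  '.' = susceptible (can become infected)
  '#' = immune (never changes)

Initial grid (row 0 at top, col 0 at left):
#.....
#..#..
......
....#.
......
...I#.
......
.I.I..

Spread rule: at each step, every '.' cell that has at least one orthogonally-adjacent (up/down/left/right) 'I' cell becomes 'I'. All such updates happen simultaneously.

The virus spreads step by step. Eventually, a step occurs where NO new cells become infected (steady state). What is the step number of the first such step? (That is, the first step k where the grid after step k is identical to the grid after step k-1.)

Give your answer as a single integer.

Step 0 (initial): 3 infected
Step 1: +7 new -> 10 infected
Step 2: +8 new -> 18 infected
Step 3: +6 new -> 24 infected
Step 4: +6 new -> 30 infected
Step 5: +5 new -> 35 infected
Step 6: +5 new -> 40 infected
Step 7: +3 new -> 43 infected
Step 8: +0 new -> 43 infected

Answer: 8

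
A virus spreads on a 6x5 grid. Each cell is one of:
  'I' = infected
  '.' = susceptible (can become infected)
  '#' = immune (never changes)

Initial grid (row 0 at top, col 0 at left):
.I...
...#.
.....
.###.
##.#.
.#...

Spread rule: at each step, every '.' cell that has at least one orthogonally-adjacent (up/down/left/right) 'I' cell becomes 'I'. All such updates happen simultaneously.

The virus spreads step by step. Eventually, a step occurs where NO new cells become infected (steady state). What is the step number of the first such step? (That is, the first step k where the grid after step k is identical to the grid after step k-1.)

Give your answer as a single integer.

Answer: 12

Derivation:
Step 0 (initial): 1 infected
Step 1: +3 new -> 4 infected
Step 2: +4 new -> 8 infected
Step 3: +3 new -> 11 infected
Step 4: +3 new -> 14 infected
Step 5: +1 new -> 15 infected
Step 6: +1 new -> 16 infected
Step 7: +1 new -> 17 infected
Step 8: +1 new -> 18 infected
Step 9: +1 new -> 19 infected
Step 10: +1 new -> 20 infected
Step 11: +1 new -> 21 infected
Step 12: +0 new -> 21 infected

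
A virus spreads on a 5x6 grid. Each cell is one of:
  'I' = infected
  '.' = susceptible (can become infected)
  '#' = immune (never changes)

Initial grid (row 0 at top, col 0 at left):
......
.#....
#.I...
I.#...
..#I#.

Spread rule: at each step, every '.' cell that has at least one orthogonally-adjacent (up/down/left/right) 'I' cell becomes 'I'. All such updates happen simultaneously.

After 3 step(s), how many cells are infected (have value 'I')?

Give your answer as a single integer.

Answer: 19

Derivation:
Step 0 (initial): 3 infected
Step 1: +6 new -> 9 infected
Step 2: +5 new -> 14 infected
Step 3: +5 new -> 19 infected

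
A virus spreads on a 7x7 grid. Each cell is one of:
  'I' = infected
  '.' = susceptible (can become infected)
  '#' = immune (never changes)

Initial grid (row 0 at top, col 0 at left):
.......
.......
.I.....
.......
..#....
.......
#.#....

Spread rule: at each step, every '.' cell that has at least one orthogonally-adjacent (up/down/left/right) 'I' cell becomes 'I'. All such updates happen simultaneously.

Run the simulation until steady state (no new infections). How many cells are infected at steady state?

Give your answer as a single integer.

Answer: 46

Derivation:
Step 0 (initial): 1 infected
Step 1: +4 new -> 5 infected
Step 2: +7 new -> 12 infected
Step 3: +7 new -> 19 infected
Step 4: +8 new -> 27 infected
Step 5: +6 new -> 33 infected
Step 6: +6 new -> 39 infected
Step 7: +4 new -> 43 infected
Step 8: +2 new -> 45 infected
Step 9: +1 new -> 46 infected
Step 10: +0 new -> 46 infected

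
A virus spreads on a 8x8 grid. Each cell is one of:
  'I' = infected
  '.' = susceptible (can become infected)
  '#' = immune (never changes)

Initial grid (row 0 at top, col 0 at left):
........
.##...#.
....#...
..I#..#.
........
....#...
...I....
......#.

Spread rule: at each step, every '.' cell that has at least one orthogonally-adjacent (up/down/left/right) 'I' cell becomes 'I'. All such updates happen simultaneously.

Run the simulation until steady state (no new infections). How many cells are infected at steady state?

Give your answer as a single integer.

Step 0 (initial): 2 infected
Step 1: +7 new -> 9 infected
Step 2: +10 new -> 19 infected
Step 3: +10 new -> 29 infected
Step 4: +9 new -> 38 infected
Step 5: +8 new -> 46 infected
Step 6: +4 new -> 50 infected
Step 7: +3 new -> 53 infected
Step 8: +2 new -> 55 infected
Step 9: +1 new -> 56 infected
Step 10: +0 new -> 56 infected

Answer: 56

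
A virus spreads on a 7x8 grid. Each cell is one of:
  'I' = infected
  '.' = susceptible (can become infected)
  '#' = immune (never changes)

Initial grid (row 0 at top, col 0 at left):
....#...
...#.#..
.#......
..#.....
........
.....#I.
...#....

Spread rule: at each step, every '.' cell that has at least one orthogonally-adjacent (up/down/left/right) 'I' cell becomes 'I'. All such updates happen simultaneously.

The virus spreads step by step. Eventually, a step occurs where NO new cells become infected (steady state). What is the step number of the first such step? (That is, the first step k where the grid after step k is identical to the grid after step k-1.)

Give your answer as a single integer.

Answer: 12

Derivation:
Step 0 (initial): 1 infected
Step 1: +3 new -> 4 infected
Step 2: +5 new -> 9 infected
Step 3: +5 new -> 14 infected
Step 4: +6 new -> 20 infected
Step 5: +6 new -> 26 infected
Step 6: +6 new -> 32 infected
Step 7: +5 new -> 37 infected
Step 8: +4 new -> 41 infected
Step 9: +4 new -> 45 infected
Step 10: +3 new -> 48 infected
Step 11: +1 new -> 49 infected
Step 12: +0 new -> 49 infected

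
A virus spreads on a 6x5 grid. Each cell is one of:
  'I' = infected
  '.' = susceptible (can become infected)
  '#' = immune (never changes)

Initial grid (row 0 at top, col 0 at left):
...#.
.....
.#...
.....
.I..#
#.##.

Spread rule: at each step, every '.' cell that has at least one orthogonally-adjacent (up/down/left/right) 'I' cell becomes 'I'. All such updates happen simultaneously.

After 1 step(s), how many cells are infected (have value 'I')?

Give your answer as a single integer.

Answer: 5

Derivation:
Step 0 (initial): 1 infected
Step 1: +4 new -> 5 infected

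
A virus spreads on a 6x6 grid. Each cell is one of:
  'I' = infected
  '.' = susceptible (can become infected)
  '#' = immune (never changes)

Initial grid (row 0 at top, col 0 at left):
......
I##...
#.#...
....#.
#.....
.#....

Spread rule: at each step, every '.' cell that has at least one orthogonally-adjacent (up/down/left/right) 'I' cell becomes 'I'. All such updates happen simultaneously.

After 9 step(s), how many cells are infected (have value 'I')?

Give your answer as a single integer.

Answer: 21

Derivation:
Step 0 (initial): 1 infected
Step 1: +1 new -> 2 infected
Step 2: +1 new -> 3 infected
Step 3: +1 new -> 4 infected
Step 4: +1 new -> 5 infected
Step 5: +2 new -> 7 infected
Step 6: +3 new -> 10 infected
Step 7: +3 new -> 13 infected
Step 8: +3 new -> 16 infected
Step 9: +5 new -> 21 infected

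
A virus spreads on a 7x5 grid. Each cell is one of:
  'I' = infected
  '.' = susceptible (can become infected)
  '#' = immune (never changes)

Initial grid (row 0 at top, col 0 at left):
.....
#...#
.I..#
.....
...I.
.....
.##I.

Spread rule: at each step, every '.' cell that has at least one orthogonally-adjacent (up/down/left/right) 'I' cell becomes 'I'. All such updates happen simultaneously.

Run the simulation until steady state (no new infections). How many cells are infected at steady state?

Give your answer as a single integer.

Step 0 (initial): 3 infected
Step 1: +9 new -> 12 infected
Step 2: +9 new -> 21 infected
Step 3: +5 new -> 26 infected
Step 4: +2 new -> 28 infected
Step 5: +2 new -> 30 infected
Step 6: +0 new -> 30 infected

Answer: 30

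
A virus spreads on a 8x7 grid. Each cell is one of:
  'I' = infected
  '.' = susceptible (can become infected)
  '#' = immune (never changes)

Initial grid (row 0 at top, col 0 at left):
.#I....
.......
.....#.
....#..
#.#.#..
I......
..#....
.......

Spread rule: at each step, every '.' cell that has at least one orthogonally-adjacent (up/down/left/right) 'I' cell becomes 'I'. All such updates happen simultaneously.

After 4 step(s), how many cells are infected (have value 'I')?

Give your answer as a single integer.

Step 0 (initial): 2 infected
Step 1: +4 new -> 6 infected
Step 2: +8 new -> 14 infected
Step 3: +9 new -> 23 infected
Step 4: +11 new -> 34 infected

Answer: 34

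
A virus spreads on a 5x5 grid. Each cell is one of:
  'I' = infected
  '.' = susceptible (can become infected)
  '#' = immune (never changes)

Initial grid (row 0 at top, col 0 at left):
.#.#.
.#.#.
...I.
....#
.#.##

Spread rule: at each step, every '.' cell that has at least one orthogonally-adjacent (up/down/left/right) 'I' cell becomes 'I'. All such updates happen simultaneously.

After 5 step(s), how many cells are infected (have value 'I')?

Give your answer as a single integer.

Step 0 (initial): 1 infected
Step 1: +3 new -> 4 infected
Step 2: +4 new -> 8 infected
Step 3: +5 new -> 13 infected
Step 4: +2 new -> 15 infected
Step 5: +2 new -> 17 infected

Answer: 17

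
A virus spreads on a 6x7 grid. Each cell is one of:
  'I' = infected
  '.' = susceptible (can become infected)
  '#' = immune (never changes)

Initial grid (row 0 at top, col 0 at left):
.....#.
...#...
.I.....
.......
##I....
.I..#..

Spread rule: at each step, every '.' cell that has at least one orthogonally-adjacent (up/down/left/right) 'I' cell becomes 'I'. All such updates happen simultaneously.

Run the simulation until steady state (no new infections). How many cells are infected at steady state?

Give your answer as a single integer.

Step 0 (initial): 3 infected
Step 1: +8 new -> 11 infected
Step 2: +8 new -> 19 infected
Step 3: +5 new -> 24 infected
Step 4: +6 new -> 30 infected
Step 5: +5 new -> 35 infected
Step 6: +1 new -> 36 infected
Step 7: +1 new -> 37 infected
Step 8: +0 new -> 37 infected

Answer: 37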